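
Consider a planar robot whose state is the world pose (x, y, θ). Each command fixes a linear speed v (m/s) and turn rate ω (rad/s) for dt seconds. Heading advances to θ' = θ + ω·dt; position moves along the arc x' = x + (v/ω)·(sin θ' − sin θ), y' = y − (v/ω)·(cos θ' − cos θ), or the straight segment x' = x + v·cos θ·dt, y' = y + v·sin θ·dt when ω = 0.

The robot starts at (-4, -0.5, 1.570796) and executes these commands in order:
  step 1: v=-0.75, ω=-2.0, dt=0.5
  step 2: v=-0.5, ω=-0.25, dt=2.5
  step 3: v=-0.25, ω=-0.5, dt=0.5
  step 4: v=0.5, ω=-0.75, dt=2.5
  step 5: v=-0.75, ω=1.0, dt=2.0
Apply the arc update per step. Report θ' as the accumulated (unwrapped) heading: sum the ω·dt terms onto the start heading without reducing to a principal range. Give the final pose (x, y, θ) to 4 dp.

step 1: θ'=0.5708 (R=0.3750) → pose (-4.1724, -0.8156, 0.5708)
step 2: θ'=-0.0542 (R=2.0000) → pose (-5.3613, -1.1297, -0.0542)
step 3: θ'=-0.3042 (R=0.5000) → pose (-5.4840, -1.1074, -0.3042)
step 4: θ'=-2.1792 (R=-0.6667) → pose (-5.1367, -2.1245, -2.1792)
step 5: θ'=-0.1792 (R=-0.7500) → pose (-5.6184, -0.9579, -0.1792)

(-5.6184, -0.9579, -0.1792)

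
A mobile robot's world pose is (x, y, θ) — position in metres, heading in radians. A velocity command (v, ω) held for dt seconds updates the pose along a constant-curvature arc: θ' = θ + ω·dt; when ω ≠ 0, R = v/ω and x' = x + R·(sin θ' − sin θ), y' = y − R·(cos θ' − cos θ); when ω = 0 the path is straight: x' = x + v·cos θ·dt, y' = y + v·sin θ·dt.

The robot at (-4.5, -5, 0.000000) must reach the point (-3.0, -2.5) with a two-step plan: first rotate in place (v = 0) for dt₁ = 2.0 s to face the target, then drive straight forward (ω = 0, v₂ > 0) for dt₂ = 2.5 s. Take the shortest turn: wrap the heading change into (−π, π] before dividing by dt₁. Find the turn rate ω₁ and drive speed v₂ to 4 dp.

ω₁ = 0.5152, v₂ = 1.1662

heading to target = atan2(-2.5−-5, -3−-4.5) = 1.0304
Δθ = wrap(1.0304 − 0.0000) = 1.0304; ω₁ = Δθ/dt₁ = 0.5152
distance = √((-3−-4.5)² + (-2.5−-5)²) = 2.9155; v₂ = distance/dt₂ = 1.1662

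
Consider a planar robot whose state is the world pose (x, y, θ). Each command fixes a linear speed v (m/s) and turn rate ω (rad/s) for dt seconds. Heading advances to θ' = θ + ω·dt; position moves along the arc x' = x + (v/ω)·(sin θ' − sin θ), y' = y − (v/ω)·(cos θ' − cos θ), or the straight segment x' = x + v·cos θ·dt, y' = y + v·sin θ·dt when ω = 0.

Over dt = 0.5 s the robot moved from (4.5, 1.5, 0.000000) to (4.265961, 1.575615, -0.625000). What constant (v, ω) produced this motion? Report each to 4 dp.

v = -0.5000, ω = -1.2500

Δθ = -0.625000 − 0.000000 = -0.625000
ω = Δθ/dt = -0.625000/0.5 = -1.2500
R = Δx/(sin θ' − sin θ) = 0.4000
v = R·ω = 0.4000·-1.2500 = -0.5000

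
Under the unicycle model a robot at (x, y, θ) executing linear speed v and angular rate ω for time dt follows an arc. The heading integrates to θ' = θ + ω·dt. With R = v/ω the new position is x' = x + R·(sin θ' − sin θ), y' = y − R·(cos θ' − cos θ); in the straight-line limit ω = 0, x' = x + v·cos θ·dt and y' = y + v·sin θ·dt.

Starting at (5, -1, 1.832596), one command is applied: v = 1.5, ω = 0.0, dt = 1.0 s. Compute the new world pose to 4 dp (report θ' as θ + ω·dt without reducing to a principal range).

θ' = 1.8326 + 0.0·1.0 = 1.8326
ω = 0 → straight: x' = 5 + 1.5·cos(1.8326)·1.0 = 4.6118
y' = -1 + 1.5·sin(1.8326)·1.0 = 0.4489

(4.6118, 0.4489, 1.8326)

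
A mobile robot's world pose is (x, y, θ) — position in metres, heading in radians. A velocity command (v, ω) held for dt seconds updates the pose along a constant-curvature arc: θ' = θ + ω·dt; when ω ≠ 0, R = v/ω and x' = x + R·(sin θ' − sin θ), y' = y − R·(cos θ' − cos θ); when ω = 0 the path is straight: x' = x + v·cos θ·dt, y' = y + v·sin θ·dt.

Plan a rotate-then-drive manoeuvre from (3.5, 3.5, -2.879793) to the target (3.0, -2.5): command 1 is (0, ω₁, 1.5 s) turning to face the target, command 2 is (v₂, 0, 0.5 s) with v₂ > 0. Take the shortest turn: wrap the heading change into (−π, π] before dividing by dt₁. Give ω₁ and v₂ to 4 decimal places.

ω₁ = 0.8172, v₂ = 12.0416

heading to target = atan2(-2.5−3.5, 3−3.5) = -1.6539
Δθ = wrap(-1.6539 − -2.8798) = 1.2259; ω₁ = Δθ/dt₁ = 0.8172
distance = √((3−3.5)² + (-2.5−3.5)²) = 6.0208; v₂ = distance/dt₂ = 12.0416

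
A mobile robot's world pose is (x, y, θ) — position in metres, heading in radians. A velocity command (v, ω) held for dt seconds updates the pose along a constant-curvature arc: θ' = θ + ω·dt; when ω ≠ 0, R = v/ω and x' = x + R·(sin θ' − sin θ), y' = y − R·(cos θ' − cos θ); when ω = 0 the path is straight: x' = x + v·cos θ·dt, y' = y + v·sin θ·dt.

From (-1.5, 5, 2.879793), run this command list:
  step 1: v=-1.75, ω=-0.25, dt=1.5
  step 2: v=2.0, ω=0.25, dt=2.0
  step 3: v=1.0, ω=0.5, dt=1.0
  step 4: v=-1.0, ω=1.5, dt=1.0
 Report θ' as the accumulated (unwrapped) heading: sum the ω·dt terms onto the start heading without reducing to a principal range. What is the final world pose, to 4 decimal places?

(-3.3971, 6.0633, 5.0048)

step 1: θ'=2.5048 (R=7.0000) → pose (0.8506, 3.8665, 2.5048)
step 2: θ'=3.0048 (R=8.0000) → pose (-2.8154, 5.3598, 3.0048)
step 3: θ'=3.5048 (R=2.0000) → pose (-3.7987, 5.2480, 3.5048)
step 4: θ'=5.0048 (R=-0.6667) → pose (-3.3971, 6.0633, 5.0048)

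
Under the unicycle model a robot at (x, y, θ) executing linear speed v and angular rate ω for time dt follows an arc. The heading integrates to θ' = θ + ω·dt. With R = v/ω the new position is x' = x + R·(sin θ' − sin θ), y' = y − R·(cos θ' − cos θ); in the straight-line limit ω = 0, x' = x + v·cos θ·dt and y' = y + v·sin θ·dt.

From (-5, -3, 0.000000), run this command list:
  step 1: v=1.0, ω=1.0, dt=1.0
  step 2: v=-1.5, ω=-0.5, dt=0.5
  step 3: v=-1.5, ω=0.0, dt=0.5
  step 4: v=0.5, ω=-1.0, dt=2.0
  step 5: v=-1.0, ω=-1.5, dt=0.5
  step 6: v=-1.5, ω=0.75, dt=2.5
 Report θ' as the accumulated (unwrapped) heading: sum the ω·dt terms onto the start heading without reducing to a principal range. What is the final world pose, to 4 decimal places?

(-5.9143, -0.5295, -0.1250)

step 1: θ'=1.0000 (R=1.0000) → pose (-4.1585, -2.5403, 1.0000)
step 2: θ'=0.7500 (R=3.0000) → pose (-4.6380, -3.1145, 0.7500)
step 3: θ'=0.7500 (straight) → pose (-5.1868, -3.6257, 0.7500)
step 4: θ'=-1.2500 (R=-0.5000) → pose (-4.3715, -3.8339, -1.2500)
step 5: θ'=-2.0000 (R=0.6667) → pose (-4.3450, -3.3462, -2.0000)
step 6: θ'=-0.1250 (R=-2.0000) → pose (-5.9143, -0.5295, -0.1250)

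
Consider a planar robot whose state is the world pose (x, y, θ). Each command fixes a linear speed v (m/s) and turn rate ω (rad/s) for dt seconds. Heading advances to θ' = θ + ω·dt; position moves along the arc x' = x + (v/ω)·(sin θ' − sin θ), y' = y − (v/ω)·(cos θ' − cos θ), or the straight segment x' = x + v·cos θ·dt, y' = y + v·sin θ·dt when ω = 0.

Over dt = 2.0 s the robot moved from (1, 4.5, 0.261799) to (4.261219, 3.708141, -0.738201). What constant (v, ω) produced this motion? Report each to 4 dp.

Δθ = -0.738201 − 0.261799 = -1.000000
ω = Δθ/dt = -1.000000/2.0 = -0.5000
R = Δx/(sin θ' − sin θ) = -3.5000
v = R·ω = -3.5000·-0.5000 = 1.7500

v = 1.7500, ω = -0.5000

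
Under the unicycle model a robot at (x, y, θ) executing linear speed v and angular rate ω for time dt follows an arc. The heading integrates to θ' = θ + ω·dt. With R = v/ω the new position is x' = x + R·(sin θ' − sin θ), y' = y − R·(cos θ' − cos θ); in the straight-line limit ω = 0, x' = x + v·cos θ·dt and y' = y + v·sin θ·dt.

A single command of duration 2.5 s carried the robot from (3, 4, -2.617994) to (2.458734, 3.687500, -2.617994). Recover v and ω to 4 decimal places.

v = 0.2500, ω = 0.0000

Δθ = -2.617994 − -2.617994 = 0.000000
ω = Δθ/dt = 0.000000/2.5 = 0.0000
ω = 0 → v = (Δx·cos θ + Δy·sin θ)/dt = 0.2500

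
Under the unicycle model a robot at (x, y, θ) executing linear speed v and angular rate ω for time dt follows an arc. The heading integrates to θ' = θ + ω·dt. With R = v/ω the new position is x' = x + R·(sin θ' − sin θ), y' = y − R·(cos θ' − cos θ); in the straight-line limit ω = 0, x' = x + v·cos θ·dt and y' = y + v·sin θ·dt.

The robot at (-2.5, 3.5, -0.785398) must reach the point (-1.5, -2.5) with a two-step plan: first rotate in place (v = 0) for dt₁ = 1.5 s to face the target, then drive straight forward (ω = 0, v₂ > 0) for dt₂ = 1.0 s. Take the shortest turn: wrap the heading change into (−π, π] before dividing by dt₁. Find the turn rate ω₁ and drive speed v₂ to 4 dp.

heading to target = atan2(-2.5−3.5, -1.5−-2.5) = -1.4056
Δθ = wrap(-1.4056 − -0.7854) = -0.6202; ω₁ = Δθ/dt₁ = -0.4135
distance = √((-1.5−-2.5)² + (-2.5−3.5)²) = 6.0828; v₂ = distance/dt₂ = 6.0828

ω₁ = -0.4135, v₂ = 6.0828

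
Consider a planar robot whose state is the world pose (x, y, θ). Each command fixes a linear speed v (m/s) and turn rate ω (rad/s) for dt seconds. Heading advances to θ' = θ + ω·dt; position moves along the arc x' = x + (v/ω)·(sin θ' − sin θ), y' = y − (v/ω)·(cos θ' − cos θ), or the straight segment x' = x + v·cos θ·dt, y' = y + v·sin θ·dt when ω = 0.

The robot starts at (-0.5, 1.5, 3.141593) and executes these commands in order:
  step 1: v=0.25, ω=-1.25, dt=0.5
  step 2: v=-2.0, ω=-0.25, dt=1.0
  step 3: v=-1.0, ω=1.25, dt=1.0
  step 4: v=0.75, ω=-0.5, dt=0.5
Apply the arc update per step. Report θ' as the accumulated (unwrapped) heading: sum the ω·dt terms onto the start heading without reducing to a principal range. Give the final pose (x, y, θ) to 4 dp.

(1.3872, -0.1461, 3.2666)

step 1: θ'=2.5166 (R=-0.2000) → pose (-0.6170, 1.5378, 2.5166)
step 2: θ'=2.2666 (R=8.0000) → pose (0.8426, 0.1781, 2.2666)
step 3: θ'=3.5166 (R=-0.8000) → pose (1.7496, -0.0535, 3.5166)
step 4: θ'=3.2666 (R=-1.5000) → pose (1.3872, -0.1461, 3.2666)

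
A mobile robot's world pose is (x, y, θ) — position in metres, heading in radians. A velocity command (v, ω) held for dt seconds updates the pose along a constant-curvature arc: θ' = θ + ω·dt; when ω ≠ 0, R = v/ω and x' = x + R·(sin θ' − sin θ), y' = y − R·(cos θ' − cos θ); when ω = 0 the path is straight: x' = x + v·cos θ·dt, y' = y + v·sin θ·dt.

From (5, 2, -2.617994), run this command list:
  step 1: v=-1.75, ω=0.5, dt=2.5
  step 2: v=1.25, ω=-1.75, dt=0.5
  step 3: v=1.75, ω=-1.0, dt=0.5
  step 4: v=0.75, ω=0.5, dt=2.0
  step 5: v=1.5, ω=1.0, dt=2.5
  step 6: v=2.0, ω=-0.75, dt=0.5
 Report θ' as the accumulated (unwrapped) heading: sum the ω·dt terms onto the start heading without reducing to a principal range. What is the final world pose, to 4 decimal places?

step 1: θ'=-1.3680 (R=-3.5000) → pose (6.6783, 5.7360, -1.3680)
step 2: θ'=-2.2430 (R=-0.7143) → pose (6.5375, 5.1474, -2.2430)
step 3: θ'=-2.7430 (R=-1.7500) → pose (5.8474, 4.6243, -2.7430)
step 4: θ'=-1.7430 (R=1.5000) → pose (4.9518, 3.4989, -1.7430)
step 5: θ'=0.7570 (R=1.5000) → pose (7.4598, 2.1516, 0.7570)
step 6: θ'=0.3820 (R=-2.6667) → pose (8.2970, 2.6876, 0.3820)

(8.2970, 2.6876, 0.3820)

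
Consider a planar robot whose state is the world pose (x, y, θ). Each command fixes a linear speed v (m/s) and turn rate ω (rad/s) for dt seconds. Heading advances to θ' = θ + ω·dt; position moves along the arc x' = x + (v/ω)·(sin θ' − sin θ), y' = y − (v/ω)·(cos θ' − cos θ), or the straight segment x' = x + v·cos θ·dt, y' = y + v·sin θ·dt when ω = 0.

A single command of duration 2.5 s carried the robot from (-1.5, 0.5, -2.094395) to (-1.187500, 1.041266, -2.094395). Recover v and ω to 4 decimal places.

Δθ = -2.094395 − -2.094395 = 0.000000
ω = Δθ/dt = 0.000000/2.5 = 0.0000
ω = 0 → v = (Δx·cos θ + Δy·sin θ)/dt = -0.2500

v = -0.2500, ω = 0.0000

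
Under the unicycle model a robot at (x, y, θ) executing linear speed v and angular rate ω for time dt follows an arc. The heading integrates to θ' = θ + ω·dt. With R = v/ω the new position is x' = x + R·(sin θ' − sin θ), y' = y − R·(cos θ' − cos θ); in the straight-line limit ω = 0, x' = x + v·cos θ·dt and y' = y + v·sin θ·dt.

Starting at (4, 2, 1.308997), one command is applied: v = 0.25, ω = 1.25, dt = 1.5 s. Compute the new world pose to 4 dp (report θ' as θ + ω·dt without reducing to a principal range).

(3.7983, 2.2516, 3.1840)

θ' = 1.3090 + 1.25·1.5 = 3.1840
R = v/ω = 0.25/1.25 = 0.2000
x' = 4 + 0.2000·(sin 3.1840 − sin 1.3090) = 3.7983
y' = 2 − 0.2000·(cos 3.1840 − cos 1.3090) = 2.2516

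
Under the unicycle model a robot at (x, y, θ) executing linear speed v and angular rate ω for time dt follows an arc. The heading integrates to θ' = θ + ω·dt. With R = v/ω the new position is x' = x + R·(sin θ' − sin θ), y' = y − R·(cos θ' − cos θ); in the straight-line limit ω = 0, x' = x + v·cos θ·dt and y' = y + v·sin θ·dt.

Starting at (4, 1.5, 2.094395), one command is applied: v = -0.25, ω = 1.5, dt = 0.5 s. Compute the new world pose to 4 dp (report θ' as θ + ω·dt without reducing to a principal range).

θ' = 2.0944 + 1.5·0.5 = 2.8444
R = v/ω = -0.25/1.5 = -0.1667
x' = 4 + -0.1667·(sin 2.8444 − sin 2.0944) = 4.0955
y' = 1.5 − -0.1667·(cos 2.8444 − cos 2.0944) = 1.4240

(4.0955, 1.4240, 2.8444)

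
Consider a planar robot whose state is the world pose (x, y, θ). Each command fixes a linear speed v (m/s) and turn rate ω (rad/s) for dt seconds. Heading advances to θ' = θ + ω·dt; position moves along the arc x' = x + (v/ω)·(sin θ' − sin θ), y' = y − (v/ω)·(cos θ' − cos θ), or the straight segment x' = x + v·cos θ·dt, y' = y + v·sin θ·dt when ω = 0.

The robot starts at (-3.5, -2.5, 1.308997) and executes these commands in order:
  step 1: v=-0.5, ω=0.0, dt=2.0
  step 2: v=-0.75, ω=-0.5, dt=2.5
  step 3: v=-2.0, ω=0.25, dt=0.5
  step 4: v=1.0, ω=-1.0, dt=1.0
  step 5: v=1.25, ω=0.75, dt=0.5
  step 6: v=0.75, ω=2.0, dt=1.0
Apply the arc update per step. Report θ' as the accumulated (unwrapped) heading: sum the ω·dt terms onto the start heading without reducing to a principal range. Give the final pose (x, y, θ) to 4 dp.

(-4.1622, -5.0248, 1.5590)

step 1: θ'=1.3090 (straight) → pose (-3.7588, -3.4659, 1.3090)
step 2: θ'=0.0590 (R=1.5000) → pose (-5.1193, -4.5751, 0.0590)
step 3: θ'=0.1840 (R=-8.0000) → pose (-6.1112, -4.6962, 0.1840)
step 4: θ'=-0.8160 (R=-1.0000) → pose (-5.1999, -4.9942, -0.8160)
step 5: θ'=-0.4410 (R=1.6667) → pose (-4.6973, -5.3595, -0.4410)
step 6: θ'=1.5590 (R=0.3750) → pose (-4.1622, -5.0248, 1.5590)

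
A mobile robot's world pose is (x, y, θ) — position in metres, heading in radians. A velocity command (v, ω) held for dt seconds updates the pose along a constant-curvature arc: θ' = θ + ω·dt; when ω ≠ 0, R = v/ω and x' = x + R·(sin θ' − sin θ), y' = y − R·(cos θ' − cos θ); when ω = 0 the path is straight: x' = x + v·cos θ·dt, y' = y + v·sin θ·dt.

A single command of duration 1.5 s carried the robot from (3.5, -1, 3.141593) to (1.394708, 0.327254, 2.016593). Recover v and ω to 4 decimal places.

v = 1.7500, ω = -0.7500

Δθ = 2.016593 − 3.141593 = -1.125000
ω = Δθ/dt = -1.125000/1.5 = -0.7500
R = Δx/(sin θ' − sin θ) = -2.3333
v = R·ω = -2.3333·-0.7500 = 1.7500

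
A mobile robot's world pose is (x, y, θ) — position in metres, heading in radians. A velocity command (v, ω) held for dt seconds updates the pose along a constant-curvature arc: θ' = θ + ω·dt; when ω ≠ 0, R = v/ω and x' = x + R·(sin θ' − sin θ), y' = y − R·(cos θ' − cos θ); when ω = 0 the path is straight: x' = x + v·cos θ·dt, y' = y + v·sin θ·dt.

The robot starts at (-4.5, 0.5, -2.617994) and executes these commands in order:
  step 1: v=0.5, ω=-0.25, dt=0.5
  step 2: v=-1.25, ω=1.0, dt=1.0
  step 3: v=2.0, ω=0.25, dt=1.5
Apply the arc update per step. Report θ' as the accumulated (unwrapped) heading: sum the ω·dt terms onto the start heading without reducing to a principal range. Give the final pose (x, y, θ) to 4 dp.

step 1: θ'=-2.7430 (R=-2.0000) → pose (-4.7237, 0.3888, -2.7430)
step 2: θ'=-1.7430 (R=-1.2500) → pose (-3.9774, 1.3267, -1.7430)
step 3: θ'=-1.3680 (R=8.0000) → pose (-3.9318, -1.6554, -1.3680)

(-3.9318, -1.6554, -1.3680)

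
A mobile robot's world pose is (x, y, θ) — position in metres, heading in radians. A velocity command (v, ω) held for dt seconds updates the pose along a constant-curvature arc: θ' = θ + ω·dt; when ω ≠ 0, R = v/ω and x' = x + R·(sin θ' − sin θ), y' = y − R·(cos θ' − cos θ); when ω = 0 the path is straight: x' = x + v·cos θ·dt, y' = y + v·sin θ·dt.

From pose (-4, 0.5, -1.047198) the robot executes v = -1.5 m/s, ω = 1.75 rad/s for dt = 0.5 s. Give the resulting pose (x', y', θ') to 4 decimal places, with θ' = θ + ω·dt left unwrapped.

(-4.5954, 0.9159, -0.1722)

θ' = -1.0472 + 1.75·0.5 = -0.1722
R = v/ω = -1.5/1.75 = -0.8571
x' = -4 + -0.8571·(sin -0.1722 − sin -1.0472) = -4.5954
y' = 0.5 − -0.8571·(cos -0.1722 − cos -1.0472) = 0.9159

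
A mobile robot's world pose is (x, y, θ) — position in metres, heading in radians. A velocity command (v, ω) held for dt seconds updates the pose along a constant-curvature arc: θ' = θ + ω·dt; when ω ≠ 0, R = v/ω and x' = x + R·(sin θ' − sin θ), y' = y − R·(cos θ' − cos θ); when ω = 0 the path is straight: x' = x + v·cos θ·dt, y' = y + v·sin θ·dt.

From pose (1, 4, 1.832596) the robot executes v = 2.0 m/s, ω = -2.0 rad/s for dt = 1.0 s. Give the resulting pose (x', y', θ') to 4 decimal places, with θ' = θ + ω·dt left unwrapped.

θ' = 1.8326 + -2.0·1.0 = -0.1674
R = v/ω = 2.0/-2.0 = -1.0000
x' = 1 + -1.0000·(sin -0.1674 − sin 1.8326) = 2.1325
y' = 4 − -1.0000·(cos -0.1674 − cos 1.8326) = 5.2448

(2.1325, 5.2448, -0.1674)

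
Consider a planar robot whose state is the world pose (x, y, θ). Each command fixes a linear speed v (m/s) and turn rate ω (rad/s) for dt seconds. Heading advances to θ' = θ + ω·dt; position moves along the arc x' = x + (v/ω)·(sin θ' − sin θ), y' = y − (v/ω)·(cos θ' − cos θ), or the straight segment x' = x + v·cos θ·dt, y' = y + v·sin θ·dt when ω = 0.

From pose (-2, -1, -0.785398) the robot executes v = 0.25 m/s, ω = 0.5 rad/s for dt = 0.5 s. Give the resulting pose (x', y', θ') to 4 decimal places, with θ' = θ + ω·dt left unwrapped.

θ' = -0.7854 + 0.5·0.5 = -0.5354
R = v/ω = 0.25/0.5 = 0.5000
x' = -2 + 0.5000·(sin -0.5354 − sin -0.7854) = -1.9015
y' = -1 − 0.5000·(cos -0.5354 − cos -0.7854) = -1.0765

(-1.9015, -1.0765, -0.5354)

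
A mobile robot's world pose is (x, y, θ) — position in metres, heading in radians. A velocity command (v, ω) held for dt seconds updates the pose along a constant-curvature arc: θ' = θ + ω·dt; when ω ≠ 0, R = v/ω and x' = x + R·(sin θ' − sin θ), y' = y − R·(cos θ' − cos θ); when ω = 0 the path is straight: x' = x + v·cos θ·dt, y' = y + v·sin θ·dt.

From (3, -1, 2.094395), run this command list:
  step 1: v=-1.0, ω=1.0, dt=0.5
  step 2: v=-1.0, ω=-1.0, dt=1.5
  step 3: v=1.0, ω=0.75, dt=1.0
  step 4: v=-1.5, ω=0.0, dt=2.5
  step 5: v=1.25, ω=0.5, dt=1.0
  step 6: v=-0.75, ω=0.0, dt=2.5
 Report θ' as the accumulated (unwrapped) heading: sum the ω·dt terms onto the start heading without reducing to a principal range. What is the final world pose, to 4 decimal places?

(5.5178, -5.5755, 2.3444)

step 1: θ'=2.5944 (R=-1.0000) → pose (3.3457, -1.3540, 2.5944)
step 2: θ'=1.0944 (R=1.0000) → pose (3.7141, -2.6666, 1.0944)
step 3: θ'=1.8444 (R=1.3333) → pose (3.8130, -1.6948, 1.8444)
step 4: θ'=1.8444 (straight) → pose (4.8262, -5.3054, 1.8444)
step 5: θ'=2.3444 (R=2.5000) → pose (4.2077, -4.2341, 2.3444)
step 6: θ'=2.3444 (straight) → pose (5.5178, -5.5755, 2.3444)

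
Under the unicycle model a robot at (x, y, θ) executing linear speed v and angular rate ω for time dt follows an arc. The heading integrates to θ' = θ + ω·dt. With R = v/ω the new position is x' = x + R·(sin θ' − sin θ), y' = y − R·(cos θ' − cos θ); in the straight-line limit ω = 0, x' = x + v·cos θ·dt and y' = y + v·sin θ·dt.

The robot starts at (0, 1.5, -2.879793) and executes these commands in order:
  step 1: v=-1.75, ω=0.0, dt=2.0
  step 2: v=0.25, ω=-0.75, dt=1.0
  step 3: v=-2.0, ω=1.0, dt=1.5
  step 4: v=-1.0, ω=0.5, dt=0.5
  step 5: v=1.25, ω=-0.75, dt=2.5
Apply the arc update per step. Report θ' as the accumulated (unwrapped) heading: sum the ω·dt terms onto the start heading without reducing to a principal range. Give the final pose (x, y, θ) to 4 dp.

step 1: θ'=-2.8798 (straight) → pose (3.3807, 2.4059, -2.8798)
step 2: θ'=-3.6298 (R=-0.3333) → pose (3.1381, 2.4335, -3.6298)
step 3: θ'=-2.1298 (R=-2.0000) → pose (5.7718, 3.1391, -2.1298)
step 4: θ'=-1.8798 (R=-2.0000) → pose (5.9815, 3.5916, -1.8798)
step 5: θ'=-3.7548 (R=-1.6667) → pose (3.4346, 2.7354, -3.7548)

(3.4346, 2.7354, -3.7548)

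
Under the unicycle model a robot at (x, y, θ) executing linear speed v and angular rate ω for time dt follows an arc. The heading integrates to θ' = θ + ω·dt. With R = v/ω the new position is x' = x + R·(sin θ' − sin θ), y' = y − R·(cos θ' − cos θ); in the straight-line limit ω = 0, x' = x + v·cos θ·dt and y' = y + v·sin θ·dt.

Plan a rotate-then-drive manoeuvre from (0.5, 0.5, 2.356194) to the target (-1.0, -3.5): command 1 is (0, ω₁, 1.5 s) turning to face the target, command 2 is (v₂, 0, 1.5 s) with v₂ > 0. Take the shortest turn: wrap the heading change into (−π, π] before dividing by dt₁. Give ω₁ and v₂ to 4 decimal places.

heading to target = atan2(-3.5−0.5, -1−0.5) = -1.9296
Δθ = wrap(-1.9296 − 2.3562) = 1.9974; ω₁ = Δθ/dt₁ = 1.3316
distance = √((-1−0.5)² + (-3.5−0.5)²) = 4.2720; v₂ = distance/dt₂ = 2.8480

ω₁ = 1.3316, v₂ = 2.8480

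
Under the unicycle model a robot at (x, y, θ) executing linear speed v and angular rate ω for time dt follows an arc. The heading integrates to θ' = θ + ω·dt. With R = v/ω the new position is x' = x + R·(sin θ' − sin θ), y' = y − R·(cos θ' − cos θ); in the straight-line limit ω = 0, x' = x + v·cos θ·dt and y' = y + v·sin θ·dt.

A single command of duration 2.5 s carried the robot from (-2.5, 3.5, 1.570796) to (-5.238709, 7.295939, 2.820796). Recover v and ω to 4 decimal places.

v = 2.0000, ω = 0.5000

Δθ = 2.820796 − 1.570796 = 1.250000
ω = Δθ/dt = 1.250000/2.5 = 0.5000
R = −Δy/(cos θ' − cos θ) = 4.0000
v = R·ω = 4.0000·0.5000 = 2.0000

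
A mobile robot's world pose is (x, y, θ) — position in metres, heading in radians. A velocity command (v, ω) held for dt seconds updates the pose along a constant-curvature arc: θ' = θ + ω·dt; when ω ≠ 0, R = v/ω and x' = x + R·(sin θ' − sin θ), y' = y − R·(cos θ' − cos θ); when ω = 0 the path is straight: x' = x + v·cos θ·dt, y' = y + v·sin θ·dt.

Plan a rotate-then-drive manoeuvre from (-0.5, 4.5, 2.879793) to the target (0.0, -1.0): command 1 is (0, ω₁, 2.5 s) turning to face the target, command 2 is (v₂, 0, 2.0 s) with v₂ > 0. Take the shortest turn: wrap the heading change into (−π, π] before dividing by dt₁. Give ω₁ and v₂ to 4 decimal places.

heading to target = atan2(-1−4.5, 0−-0.5) = -1.4801
Δθ = wrap(-1.4801 − 2.8798) = 1.9233; ω₁ = Δθ/dt₁ = 0.7693
distance = √((0−-0.5)² + (-1−4.5)²) = 5.5227; v₂ = distance/dt₂ = 2.7613

ω₁ = 0.7693, v₂ = 2.7613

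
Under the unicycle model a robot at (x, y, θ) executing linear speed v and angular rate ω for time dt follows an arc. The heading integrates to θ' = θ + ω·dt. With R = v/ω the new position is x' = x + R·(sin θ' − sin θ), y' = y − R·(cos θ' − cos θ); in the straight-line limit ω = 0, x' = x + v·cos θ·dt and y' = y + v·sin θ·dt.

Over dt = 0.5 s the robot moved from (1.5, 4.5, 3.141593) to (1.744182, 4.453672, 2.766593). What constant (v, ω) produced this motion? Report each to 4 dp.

v = -0.5000, ω = -0.7500

Δθ = 2.766593 − 3.141593 = -0.375000
ω = Δθ/dt = -0.375000/0.5 = -0.7500
R = Δx/(sin θ' − sin θ) = 0.6667
v = R·ω = 0.6667·-0.7500 = -0.5000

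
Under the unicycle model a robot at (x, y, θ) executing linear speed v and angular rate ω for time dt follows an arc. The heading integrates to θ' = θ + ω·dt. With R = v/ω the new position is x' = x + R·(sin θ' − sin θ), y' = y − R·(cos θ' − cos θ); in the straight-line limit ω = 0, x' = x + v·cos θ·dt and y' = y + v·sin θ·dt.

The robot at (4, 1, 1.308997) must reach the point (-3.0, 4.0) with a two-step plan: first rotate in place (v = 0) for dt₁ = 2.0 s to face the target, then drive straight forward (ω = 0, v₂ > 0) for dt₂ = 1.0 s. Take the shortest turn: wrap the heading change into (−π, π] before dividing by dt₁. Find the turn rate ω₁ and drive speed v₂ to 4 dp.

heading to target = atan2(4−1, -3−4) = 2.7367
Δθ = wrap(2.7367 − 1.3090) = 1.4277; ω₁ = Δθ/dt₁ = 0.7139
distance = √((-3−4)² + (4−1)²) = 7.6158; v₂ = distance/dt₂ = 7.6158

ω₁ = 0.7139, v₂ = 7.6158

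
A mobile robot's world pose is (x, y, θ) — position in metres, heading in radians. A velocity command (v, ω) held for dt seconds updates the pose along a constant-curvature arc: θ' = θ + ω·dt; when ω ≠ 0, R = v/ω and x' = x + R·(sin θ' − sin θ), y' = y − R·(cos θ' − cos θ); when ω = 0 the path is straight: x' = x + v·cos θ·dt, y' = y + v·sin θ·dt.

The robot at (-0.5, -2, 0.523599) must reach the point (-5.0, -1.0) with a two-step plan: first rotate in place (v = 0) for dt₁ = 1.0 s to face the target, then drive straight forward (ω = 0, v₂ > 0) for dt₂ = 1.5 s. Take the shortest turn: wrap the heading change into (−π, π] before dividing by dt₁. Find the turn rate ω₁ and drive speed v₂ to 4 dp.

ω₁ = 2.3993, v₂ = 3.0732

heading to target = atan2(-1−-2, -5−-0.5) = 2.9229
Δθ = wrap(2.9229 − 0.5236) = 2.3993; ω₁ = Δθ/dt₁ = 2.3993
distance = √((-5−-0.5)² + (-1−-2)²) = 4.6098; v₂ = distance/dt₂ = 3.0732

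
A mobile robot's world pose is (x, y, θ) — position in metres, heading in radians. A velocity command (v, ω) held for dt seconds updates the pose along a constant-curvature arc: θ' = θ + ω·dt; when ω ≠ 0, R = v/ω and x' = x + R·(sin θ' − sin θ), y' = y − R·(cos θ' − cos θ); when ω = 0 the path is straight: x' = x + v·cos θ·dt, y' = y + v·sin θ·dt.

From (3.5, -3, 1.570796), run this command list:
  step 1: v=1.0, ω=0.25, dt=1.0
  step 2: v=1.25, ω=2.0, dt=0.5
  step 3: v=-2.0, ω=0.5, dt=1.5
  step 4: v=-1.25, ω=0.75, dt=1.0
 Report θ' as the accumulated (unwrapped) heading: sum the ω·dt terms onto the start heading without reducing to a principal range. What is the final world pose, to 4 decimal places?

step 1: θ'=1.8208 (R=4.0000) → pose (3.3757, -2.0104, 1.8208)
step 2: θ'=2.8208 (R=0.6250) → pose (2.9672, -1.5719, 2.8208)
step 3: θ'=3.5708 (R=-4.0000) → pose (5.8930, -1.4131, 3.5708)
step 4: θ'=4.3208 (R=-1.6667) → pose (6.7400, -0.5338, 4.3208)

(6.7400, -0.5338, 4.3208)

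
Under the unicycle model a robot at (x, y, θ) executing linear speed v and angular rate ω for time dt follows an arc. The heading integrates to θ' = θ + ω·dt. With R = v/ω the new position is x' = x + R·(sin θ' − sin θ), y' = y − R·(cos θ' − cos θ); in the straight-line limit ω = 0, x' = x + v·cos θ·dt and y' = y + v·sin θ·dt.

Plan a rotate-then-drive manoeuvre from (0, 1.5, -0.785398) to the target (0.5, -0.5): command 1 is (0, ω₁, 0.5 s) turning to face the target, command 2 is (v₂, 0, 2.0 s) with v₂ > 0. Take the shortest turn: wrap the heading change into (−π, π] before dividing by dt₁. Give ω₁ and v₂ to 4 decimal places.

ω₁ = -1.0808, v₂ = 1.0308

heading to target = atan2(-0.5−1.5, 0.5−0) = -1.3258
Δθ = wrap(-1.3258 − -0.7854) = -0.5404; ω₁ = Δθ/dt₁ = -1.0808
distance = √((0.5−0)² + (-0.5−1.5)²) = 2.0616; v₂ = distance/dt₂ = 1.0308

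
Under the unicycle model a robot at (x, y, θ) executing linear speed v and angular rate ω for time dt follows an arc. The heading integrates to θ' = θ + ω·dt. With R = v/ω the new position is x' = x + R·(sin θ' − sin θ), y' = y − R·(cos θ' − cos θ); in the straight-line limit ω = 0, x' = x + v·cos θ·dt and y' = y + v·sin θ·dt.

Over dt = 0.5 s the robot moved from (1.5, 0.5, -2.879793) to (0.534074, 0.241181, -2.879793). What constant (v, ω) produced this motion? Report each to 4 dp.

Δθ = -2.879793 − -2.879793 = 0.000000
ω = Δθ/dt = 0.000000/0.5 = 0.0000
ω = 0 → v = (Δx·cos θ + Δy·sin θ)/dt = 2.0000

v = 2.0000, ω = 0.0000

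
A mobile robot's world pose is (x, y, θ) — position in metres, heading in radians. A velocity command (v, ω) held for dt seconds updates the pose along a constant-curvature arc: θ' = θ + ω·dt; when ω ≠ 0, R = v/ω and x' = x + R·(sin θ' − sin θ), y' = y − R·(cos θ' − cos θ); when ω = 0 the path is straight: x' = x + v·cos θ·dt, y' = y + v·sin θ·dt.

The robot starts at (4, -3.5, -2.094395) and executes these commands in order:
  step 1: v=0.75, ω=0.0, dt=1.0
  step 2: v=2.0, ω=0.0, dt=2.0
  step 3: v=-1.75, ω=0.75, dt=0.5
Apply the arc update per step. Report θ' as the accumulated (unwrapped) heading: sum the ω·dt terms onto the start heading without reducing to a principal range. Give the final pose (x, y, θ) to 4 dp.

step 1: θ'=-2.0944 (straight) → pose (3.6250, -4.1495, -2.0944)
step 2: θ'=-2.0944 (straight) → pose (1.6250, -7.6136, -2.0944)
step 3: θ'=-1.7194 (R=-2.3333) → pose (1.9119, -6.7924, -1.7194)

(1.9119, -6.7924, -1.7194)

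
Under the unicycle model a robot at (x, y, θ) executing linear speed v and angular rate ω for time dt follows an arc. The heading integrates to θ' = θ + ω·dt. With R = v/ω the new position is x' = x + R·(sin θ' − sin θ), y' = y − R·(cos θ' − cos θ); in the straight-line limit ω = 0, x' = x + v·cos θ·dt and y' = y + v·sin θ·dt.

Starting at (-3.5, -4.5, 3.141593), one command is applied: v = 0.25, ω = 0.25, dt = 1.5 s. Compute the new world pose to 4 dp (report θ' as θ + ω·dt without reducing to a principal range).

θ' = 3.1416 + 0.25·1.5 = 3.5166
R = v/ω = 0.25/0.25 = 1.0000
x' = -3.5 + 1.0000·(sin 3.5166 − sin 3.1416) = -3.8663
y' = -4.5 − 1.0000·(cos 3.5166 − cos 3.1416) = -4.5695

(-3.8663, -4.5695, 3.5166)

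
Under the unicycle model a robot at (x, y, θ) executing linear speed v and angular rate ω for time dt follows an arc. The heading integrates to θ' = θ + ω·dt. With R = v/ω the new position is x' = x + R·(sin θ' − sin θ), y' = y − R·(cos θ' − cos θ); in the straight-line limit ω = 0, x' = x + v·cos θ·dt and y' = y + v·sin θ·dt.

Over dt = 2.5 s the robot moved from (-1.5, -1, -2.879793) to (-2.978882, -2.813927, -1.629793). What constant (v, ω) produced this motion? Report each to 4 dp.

v = 1.0000, ω = 0.5000

Δθ = -1.629793 − -2.879793 = 1.250000
ω = Δθ/dt = 1.250000/2.5 = 0.5000
R = −Δy/(cos θ' − cos θ) = 2.0000
v = R·ω = 2.0000·0.5000 = 1.0000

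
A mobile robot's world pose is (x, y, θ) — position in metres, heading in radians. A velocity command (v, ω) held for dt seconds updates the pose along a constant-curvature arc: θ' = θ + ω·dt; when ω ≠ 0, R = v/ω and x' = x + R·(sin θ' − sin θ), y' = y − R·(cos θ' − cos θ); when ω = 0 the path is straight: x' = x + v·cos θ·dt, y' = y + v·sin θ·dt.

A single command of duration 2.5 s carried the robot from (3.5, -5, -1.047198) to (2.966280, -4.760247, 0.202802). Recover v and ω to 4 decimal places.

Δθ = 0.202802 − -1.047198 = 1.250000
ω = Δθ/dt = 1.250000/2.5 = 0.5000
R = Δx/(sin θ' − sin θ) = -0.5000
v = R·ω = -0.5000·0.5000 = -0.2500

v = -0.2500, ω = 0.5000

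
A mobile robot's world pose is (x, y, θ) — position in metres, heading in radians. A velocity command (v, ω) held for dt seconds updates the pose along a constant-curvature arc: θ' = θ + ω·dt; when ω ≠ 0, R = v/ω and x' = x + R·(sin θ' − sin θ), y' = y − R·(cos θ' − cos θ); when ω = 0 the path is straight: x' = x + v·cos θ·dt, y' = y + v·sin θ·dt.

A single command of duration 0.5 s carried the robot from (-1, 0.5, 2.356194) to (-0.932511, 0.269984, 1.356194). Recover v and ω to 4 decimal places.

v = -0.5000, ω = -2.0000

Δθ = 1.356194 − 2.356194 = -1.000000
ω = Δθ/dt = -1.000000/0.5 = -2.0000
R = −Δy/(cos θ' − cos θ) = 0.2500
v = R·ω = 0.2500·-2.0000 = -0.5000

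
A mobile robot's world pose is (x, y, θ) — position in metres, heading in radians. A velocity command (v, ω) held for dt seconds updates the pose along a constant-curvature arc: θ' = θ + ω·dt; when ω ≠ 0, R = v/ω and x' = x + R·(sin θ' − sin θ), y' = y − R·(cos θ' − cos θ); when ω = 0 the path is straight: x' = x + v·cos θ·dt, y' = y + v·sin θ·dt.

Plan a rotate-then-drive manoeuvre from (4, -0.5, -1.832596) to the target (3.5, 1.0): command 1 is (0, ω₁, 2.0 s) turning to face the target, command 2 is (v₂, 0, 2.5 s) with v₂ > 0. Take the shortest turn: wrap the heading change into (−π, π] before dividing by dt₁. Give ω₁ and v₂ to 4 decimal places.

ω₁ = -1.2790, v₂ = 0.6325

heading to target = atan2(1−-0.5, 3.5−4) = 1.8925
Δθ = wrap(1.8925 − -1.8326) = -2.5580; ω₁ = Δθ/dt₁ = -1.2790
distance = √((3.5−4)² + (1−-0.5)²) = 1.5811; v₂ = distance/dt₂ = 0.6325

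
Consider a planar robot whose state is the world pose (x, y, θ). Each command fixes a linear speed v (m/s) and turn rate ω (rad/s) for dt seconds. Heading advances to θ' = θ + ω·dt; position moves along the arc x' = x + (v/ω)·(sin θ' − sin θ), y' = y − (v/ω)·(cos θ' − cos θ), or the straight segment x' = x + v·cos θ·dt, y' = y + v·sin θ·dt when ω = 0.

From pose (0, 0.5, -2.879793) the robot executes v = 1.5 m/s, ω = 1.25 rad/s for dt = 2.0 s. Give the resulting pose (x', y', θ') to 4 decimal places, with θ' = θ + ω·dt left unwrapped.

θ' = -2.8798 + 1.25·2.0 = -0.3798
R = v/ω = 1.5/1.25 = 1.2000
x' = 0 + 1.2000·(sin -0.3798 − sin -2.8798) = -0.1343
y' = 0.5 − 1.2000·(cos -0.3798 − cos -2.8798) = -1.7736

(-0.1343, -1.7736, -0.3798)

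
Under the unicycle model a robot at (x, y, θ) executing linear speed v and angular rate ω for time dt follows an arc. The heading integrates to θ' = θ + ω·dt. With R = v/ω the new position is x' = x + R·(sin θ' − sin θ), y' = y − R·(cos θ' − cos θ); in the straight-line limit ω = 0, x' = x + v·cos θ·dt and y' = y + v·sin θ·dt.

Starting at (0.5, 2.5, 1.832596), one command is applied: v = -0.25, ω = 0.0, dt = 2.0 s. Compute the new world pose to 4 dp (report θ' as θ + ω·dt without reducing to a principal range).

(0.6294, 2.0170, 1.8326)

θ' = 1.8326 + 0.0·2.0 = 1.8326
ω = 0 → straight: x' = 0.5 + -0.25·cos(1.8326)·2.0 = 0.6294
y' = 2.5 + -0.25·sin(1.8326)·2.0 = 2.0170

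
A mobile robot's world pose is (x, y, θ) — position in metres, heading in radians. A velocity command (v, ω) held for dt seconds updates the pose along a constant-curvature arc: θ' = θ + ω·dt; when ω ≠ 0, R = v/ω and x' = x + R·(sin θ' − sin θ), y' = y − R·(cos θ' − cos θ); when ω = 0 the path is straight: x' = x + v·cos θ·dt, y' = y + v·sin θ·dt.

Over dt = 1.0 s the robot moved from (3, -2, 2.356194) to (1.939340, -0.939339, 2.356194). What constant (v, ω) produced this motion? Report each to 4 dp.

Δθ = 2.356194 − 2.356194 = 0.000000
ω = Δθ/dt = 0.000000/1.0 = 0.0000
ω = 0 → v = (Δx·cos θ + Δy·sin θ)/dt = 1.5000

v = 1.5000, ω = 0.0000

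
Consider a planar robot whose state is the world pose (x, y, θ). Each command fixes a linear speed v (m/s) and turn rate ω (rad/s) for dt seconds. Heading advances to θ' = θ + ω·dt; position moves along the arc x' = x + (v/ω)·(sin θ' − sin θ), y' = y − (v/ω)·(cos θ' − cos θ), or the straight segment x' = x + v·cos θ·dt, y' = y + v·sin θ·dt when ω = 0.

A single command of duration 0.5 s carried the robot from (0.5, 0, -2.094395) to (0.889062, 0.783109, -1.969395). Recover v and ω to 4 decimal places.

v = -1.7500, ω = 0.2500

Δθ = -1.969395 − -2.094395 = 0.125000
ω = Δθ/dt = 0.125000/0.5 = 0.2500
R = −Δy/(cos θ' − cos θ) = -7.0000
v = R·ω = -7.0000·0.2500 = -1.7500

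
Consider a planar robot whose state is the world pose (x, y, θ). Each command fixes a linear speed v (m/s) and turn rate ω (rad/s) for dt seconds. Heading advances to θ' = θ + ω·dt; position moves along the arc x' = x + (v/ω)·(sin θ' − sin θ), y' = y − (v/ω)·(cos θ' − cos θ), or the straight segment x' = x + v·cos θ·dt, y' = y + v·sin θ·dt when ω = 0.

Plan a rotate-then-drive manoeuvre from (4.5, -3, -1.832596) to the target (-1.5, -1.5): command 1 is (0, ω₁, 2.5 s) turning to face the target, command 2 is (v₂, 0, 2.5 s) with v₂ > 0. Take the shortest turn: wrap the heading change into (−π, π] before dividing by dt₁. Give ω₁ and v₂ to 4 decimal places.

heading to target = atan2(-1.5−-3, -1.5−4.5) = 2.8966
Δθ = wrap(2.8966 − -1.8326) = -1.5540; ω₁ = Δθ/dt₁ = -0.6216
distance = √((-1.5−4.5)² + (-1.5−-3)²) = 6.1847; v₂ = distance/dt₂ = 2.4739

ω₁ = -0.6216, v₂ = 2.4739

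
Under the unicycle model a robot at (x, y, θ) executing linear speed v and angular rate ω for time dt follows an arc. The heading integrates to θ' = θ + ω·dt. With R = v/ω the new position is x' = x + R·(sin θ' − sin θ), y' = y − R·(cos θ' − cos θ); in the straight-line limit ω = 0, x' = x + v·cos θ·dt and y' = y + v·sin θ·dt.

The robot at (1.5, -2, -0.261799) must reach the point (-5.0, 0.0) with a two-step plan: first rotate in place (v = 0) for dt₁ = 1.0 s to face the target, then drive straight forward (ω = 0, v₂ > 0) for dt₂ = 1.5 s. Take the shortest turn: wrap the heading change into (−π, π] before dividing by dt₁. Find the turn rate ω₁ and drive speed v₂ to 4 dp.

heading to target = atan2(0−-2, -5−1.5) = 2.8431
Δθ = wrap(2.8431 − -0.2618) = 3.1049; ω₁ = Δθ/dt₁ = 3.1049
distance = √((-5−1.5)² + (0−-2)²) = 6.8007; v₂ = distance/dt₂ = 4.5338

ω₁ = 3.1049, v₂ = 4.5338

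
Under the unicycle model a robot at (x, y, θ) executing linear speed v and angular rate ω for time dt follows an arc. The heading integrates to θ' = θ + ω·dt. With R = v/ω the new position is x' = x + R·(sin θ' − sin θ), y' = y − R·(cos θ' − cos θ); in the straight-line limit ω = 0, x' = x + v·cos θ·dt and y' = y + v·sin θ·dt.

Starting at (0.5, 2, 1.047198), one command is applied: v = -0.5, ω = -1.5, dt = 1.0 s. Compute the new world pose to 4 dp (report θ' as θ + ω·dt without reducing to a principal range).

θ' = 1.0472 + -1.5·1.0 = -0.4528
R = v/ω = -0.5/-1.5 = 0.3333
x' = 0.5 + 0.3333·(sin -0.4528 − sin 1.0472) = 0.0655
y' = 2 − 0.3333·(cos -0.4528 − cos 1.0472) = 1.8669

(0.0655, 1.8669, -0.4528)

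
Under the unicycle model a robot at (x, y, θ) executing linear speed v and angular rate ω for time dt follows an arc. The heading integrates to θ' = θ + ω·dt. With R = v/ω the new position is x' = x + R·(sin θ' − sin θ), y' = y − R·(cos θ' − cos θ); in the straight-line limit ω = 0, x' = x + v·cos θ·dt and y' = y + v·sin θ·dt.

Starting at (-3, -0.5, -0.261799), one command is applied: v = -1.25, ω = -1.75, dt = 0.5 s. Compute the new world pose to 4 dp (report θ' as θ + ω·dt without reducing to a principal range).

(-3.4632, -0.1104, -1.1368)

θ' = -0.2618 + -1.75·0.5 = -1.1368
R = v/ω = -1.25/-1.75 = 0.7143
x' = -3 + 0.7143·(sin -1.1368 − sin -0.2618) = -3.4632
y' = -0.5 − 0.7143·(cos -1.1368 − cos -0.2618) = -0.1104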